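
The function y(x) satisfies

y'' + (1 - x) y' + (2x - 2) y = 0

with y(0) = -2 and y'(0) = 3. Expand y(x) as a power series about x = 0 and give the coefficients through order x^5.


Ansatz: y(x) = sum_{n>=0} a_n x^n, so y'(x) = sum_{n>=1} n a_n x^(n-1) and y''(x) = sum_{n>=2} n(n-1) a_n x^(n-2).
Substitute into P(x) y'' + Q(x) y' + R(x) y = 0 with P(x) = 1, Q(x) = 1 - x, R(x) = 2x - 2, and match powers of x.
Initial conditions: a_0 = -2, a_1 = 3.
Setting the coefficient of each power of x to zero and solving order by order (substituting the coefficients already found):
  x^0: 2 a_2 + a_1 - 2 a_0 = 0  ->  2 a_2 = -a_1 + 2 a_0 = -7  ->  a_2 = -7/2
  x^1: 6 a_3 + 2 a_2 - 3 a_1 + 2 a_0 = 0  ->  6 a_3 = -2 a_2 + 3 a_1 - 2 a_0 = 20  ->  a_3 = 10/3
  x^2: 12 a_4 + 3 a_3 - 4 a_2 + 2 a_1 = 0  ->  12 a_4 = -3 a_3 + 4 a_2 - 2 a_1 = -30  ->  a_4 = -5/2
  x^3: 20 a_5 + 4 a_4 - 5 a_3 + 2 a_2 = 0  ->  20 a_5 = -4 a_4 + 5 a_3 - 2 a_2 = 101/3  ->  a_5 = 101/60
Truncated series: y(x) = -2 + 3 x - (7/2) x^2 + (10/3) x^3 - (5/2) x^4 + (101/60) x^5 + O(x^6).

a_0 = -2; a_1 = 3; a_2 = -7/2; a_3 = 10/3; a_4 = -5/2; a_5 = 101/60


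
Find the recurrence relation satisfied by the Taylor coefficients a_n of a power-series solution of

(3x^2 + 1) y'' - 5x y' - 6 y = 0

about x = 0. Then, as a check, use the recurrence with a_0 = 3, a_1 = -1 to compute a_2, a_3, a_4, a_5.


Substitute y = sum_n a_n x^n.
(1 + 3 x^2) y'' contributes (n+2)(n+1) a_{n+2} + 3 n(n-1) a_n at x^n.
-5 x y'(x) contributes -5 n a_n at x^n.
-6 y(x) contributes -6 a_n at x^n.
Matching x^n: (n+2)(n+1) a_{n+2} + (3 n(n-1) - 5 n - 6) a_n = 0.
Thus a_{n+2} = (-3 n(n-1) + 5 n + 6) / ((n+1)(n+2)) * a_n.

Check with a_0 = 3, a_1 = -1 (apply the recurrence for n = 0, 1, 2, 3): a_0 = 3, a_1 = -1, a_2 = 9, a_3 = -11/6, a_4 = 15/2, a_5 = -11/40.

a_(n+2) = (-3 n(n-1) + 5 n + 6) / ((n+1)(n+2)) * a_n; check: a_0 = 3, a_1 = -1, a_2 = 9, a_3 = -11/6, a_4 = 15/2, a_5 = -11/40


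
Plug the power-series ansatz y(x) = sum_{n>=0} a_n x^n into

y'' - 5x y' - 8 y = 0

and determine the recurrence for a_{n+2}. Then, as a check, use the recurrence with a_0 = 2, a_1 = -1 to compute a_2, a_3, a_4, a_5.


Substitute y = sum_n a_n x^n.
y''(x) has coefficient (n+2)(n+1) a_{n+2} at x^n;
-5 x y'(x) has coefficient -5 n a_n at x^n (shift);
-8 y(x) has coefficient -8 a_n at x^n.
Matching x^n: (n+2)(n+1) a_{n+2} + (-5n - 8) a_n = 0.
Thus a_{n+2} = (5n + 8) / ((n+1)(n+2)) * a_n.

Check with a_0 = 2, a_1 = -1 (apply the recurrence for n = 0, 1, 2, 3): a_0 = 2, a_1 = -1, a_2 = 8, a_3 = -13/6, a_4 = 12, a_5 = -299/120.

a_(n+2) = (5n + 8) / ((n+1)(n+2)) * a_n; check: a_0 = 2, a_1 = -1, a_2 = 8, a_3 = -13/6, a_4 = 12, a_5 = -299/120


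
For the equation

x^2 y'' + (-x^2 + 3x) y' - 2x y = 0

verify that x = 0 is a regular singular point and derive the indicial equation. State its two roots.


Divide by x^2 to reach normal form y'' + P_1(x) y' + P_2(x) y = 0 with P_1(x) = -1 + 3/x and P_2(x) = -2/x.
x = 0 is a singular point because the y'-coefficient -1 + 3/x has a pole at x = 0 and the y-coefficient -2/x has a pole at x = 0.
It is a regular singular point because x P_1(x) = p(x) = 3 - x and x^2 P_2(x) = q(x) = -2x are polynomials, hence analytic at x = 0.
p(0) = 3,  q(0) = 0.
Indicial equation: r(r-1) + p(0) r + q(0) = 0, i.e. r^2 + (p(0) - 1) r + q(0) = 0, i.e. r^2 + 2 r = 0.
Discriminant: (2)^2 - 4(0) = 4, so r = (-2 ± 2)/2.
Solving: r_1 = 0, r_2 = -2.

indicial: r^2 + 2 r = 0; roots r_1 = 0, r_2 = -2


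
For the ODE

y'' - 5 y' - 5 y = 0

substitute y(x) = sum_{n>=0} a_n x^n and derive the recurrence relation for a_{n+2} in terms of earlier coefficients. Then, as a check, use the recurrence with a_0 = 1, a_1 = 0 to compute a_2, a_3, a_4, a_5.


Substitute y = sum_n a_n x^n.
y''(x) has coefficient (n+2)(n+1) a_{n+2} at x^n;
-5 y'(x) has coefficient -5 (n+1) a_{n+1} at x^n;
-5 y(x) has coefficient -5 a_n at x^n.
Matching x^n: (n+2)(n+1) a_{n+2} - 5 (n+1) a_{n+1} - 5 a_n = 0.
Thus a_{n+2} = [5 (n+1) a_{n+1} + 5 a_n] / ((n+1)(n+2)).

Check with a_0 = 1, a_1 = 0 (apply the recurrence for n = 0, 1, 2, 3): a_0 = 1, a_1 = 0, a_2 = 5/2, a_3 = 25/6, a_4 = 25/4, a_5 = 175/24.

a_(n+2) = [5 (n+1) a_(n+1) + 5 a_n] / ((n+1)(n+2)); check: a_0 = 1, a_1 = 0, a_2 = 5/2, a_3 = 25/6, a_4 = 25/4, a_5 = 175/24


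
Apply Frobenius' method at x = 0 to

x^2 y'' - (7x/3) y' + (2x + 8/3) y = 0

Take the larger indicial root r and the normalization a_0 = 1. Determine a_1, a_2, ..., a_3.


Write in Frobenius form y'' + (p(x)/x) y' + (q(x)/x^2) y = 0:
  p(x) = -7/3,  q(x) = 2x + 8/3.
Indicial equation: r(r-1) + (-7/3) r + (8/3) = 0 -> roots r_1 = 2, r_2 = 4/3.
Take r = r_1 = 2. Let y(x) = x^r sum_{n>=0} a_n x^n with a_0 = 1.
Substitute y = x^r sum a_n x^n and match x^{r+n}. The recurrence is
  D(n) a_n + 2 a_{n-1} = 0,  where D(n) = (r+n)(r+n-1) + (-7/3)(r+n) + (8/3).
  a_n = -2 / D(n) * a_{n-1}.
Since the indicial polynomial factors as (r - r_1)(r - r_2), D(n) = (r_1 + n - r_1)(r_1 + n - r_2) = n(n + 2/3).
Evaluating step by step (a_0 = 1):
  n = 1: D(1) = 1(1 + 2/3) = 5/3; numerator = -2(1) = -2; a_1 = (-2)/(5/3) = -6/5
  n = 2: D(2) = 2(2 + 2/3) = 16/3; numerator = -2(-6/5) = 12/5; a_2 = (12/5)/(16/3) = 9/20
  n = 3: D(3) = 3(3 + 2/3) = 11; numerator = -2(9/20) = -9/10; a_3 = (-9/10)/(11) = -9/110

r = 2; a_0 = 1; a_1 = -6/5; a_2 = 9/20; a_3 = -9/110


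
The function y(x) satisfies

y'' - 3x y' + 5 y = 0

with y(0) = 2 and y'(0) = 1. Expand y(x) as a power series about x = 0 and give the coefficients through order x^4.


Ansatz: y(x) = sum_{n>=0} a_n x^n, so y'(x) = sum_{n>=1} n a_n x^(n-1) and y''(x) = sum_{n>=2} n(n-1) a_n x^(n-2).
Substitute into P(x) y'' + Q(x) y' + R(x) y = 0 with P(x) = 1, Q(x) = -3x, R(x) = 5, and match powers of x.
Initial conditions: a_0 = 2, a_1 = 1.
Setting the coefficient of each power of x to zero and solving order by order (substituting the coefficients already found):
  x^0: 2 a_2 + 5 a_0 = 0  ->  2 a_2 = -5 a_0 = -10  ->  a_2 = -5
  x^1: 6 a_3 + 2 a_1 = 0  ->  6 a_3 = -2 a_1 = -2  ->  a_3 = -1/3
  x^2: 12 a_4 - a_2 = 0  ->  12 a_4 = a_2 = -5  ->  a_4 = -5/12
Truncated series: y(x) = 2 + x - 5 x^2 - (1/3) x^3 - (5/12) x^4 + O(x^5).

a_0 = 2; a_1 = 1; a_2 = -5; a_3 = -1/3; a_4 = -5/12


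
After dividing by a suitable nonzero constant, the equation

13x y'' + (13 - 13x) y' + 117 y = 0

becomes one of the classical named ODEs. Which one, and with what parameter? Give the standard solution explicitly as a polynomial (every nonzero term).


All three coefficients share the factor 13; dividing through by 13 gives  x y'' + (1 - x) y' + 9 y = 0.
This matches the Laguerre equation x y'' + (1 - x) y' + n y = 0 with n = 9; the polynomial solution is L_9(x).
With y = sum_k a_k x^k, matching x^k gives (k+1)k a_{k+1} + (k+1) a_{k+1} - k a_k + n a_k = 0, i.e. (k+1)^2 a_{k+1} = (k - n) a_k = (k - 9) a_k. The right side vanishes at k = 9, so the series terminates at degree 9.
Standard normalization L_n(0) = 1 gives a_0 = 1. Work upward with a_{k+1} = (k - 9) a_k / (k+1)^2:
  a_1 = (0 - 9)(1) / 1^2 = -9/1 = -9
  a_2 = (1 - 9)(-9) / 2^2 = 72/4 = 18
  a_3 = (2 - 9)(18) / 3^2 = -126/9 = -14
  a_4 = (3 - 9)(-14) / 4^2 = 84/16 = 21/4
  a_5 = (4 - 9)(21/4) / 5^2 = (-105/4)/25 = -21/20
  a_6 = (5 - 9)(-21/20) / 6^2 = (21/5)/36 = 7/60
  a_7 = (6 - 9)(7/60) / 7^2 = (-7/20)/49 = -1/140
  a_8 = (7 - 9)(-1/140) / 8^2 = (1/70)/64 = 1/4480
  a_9 = (8 - 9)(1/4480) / 9^2 = (-1/4480)/81 = -1/362880
Hence L_9(x) = -x^9/362880 + x^8/4480 - x^7/140 + 7 x^6/60 - 21 x^5/20 + 21 x^4/4 - 14 x^3 + 18 x^2 - 9 x + 1.

L_9(x); series = -x^9/362880 + x^8/4480 - x^7/140 + 7 x^6/60 - 21 x^5/20 + 21 x^4/4 - 14 x^3 + 18 x^2 - 9 x + 1


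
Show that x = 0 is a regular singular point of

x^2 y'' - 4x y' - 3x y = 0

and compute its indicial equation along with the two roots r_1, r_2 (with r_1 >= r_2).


Divide by x^2 to reach normal form y'' + P_1(x) y' + P_2(x) y = 0 with P_1(x) = -4/x and P_2(x) = -3/x.
x = 0 is a singular point because the y'-coefficient -4/x has a pole at x = 0 and the y-coefficient -3/x has a pole at x = 0.
It is a regular singular point because x P_1(x) = p(x) = -4 and x^2 P_2(x) = q(x) = -3x are polynomials, hence analytic at x = 0.
p(0) = -4,  q(0) = 0.
Indicial equation: r(r-1) + p(0) r + q(0) = 0, i.e. r^2 + (p(0) - 1) r + q(0) = 0, i.e. r^2 - 5 r = 0.
Discriminant: (-5)^2 - 4(0) = 25, so r = (5 ± 5)/2.
Solving: r_1 = 5, r_2 = 0.

indicial: r^2 - 5 r = 0; roots r_1 = 5, r_2 = 0


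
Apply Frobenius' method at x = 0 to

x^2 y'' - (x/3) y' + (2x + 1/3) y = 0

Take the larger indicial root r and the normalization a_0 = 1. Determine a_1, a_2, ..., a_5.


Write in Frobenius form y'' + (p(x)/x) y' + (q(x)/x^2) y = 0:
  p(x) = -1/3,  q(x) = 2x + 1/3.
Indicial equation: r(r-1) + (-1/3) r + (1/3) = 0 -> roots r_1 = 1, r_2 = 1/3.
Take r = r_1 = 1. Let y(x) = x^r sum_{n>=0} a_n x^n with a_0 = 1.
Substitute y = x^r sum a_n x^n and match x^{r+n}. The recurrence is
  D(n) a_n + 2 a_{n-1} = 0,  where D(n) = (r+n)(r+n-1) + (-1/3)(r+n) + (1/3).
  a_n = -2 / D(n) * a_{n-1}.
Since the indicial polynomial factors as (r - r_1)(r - r_2), D(n) = (r_1 + n - r_1)(r_1 + n - r_2) = n(n + 2/3).
Evaluating step by step (a_0 = 1):
  n = 1: D(1) = 1(1 + 2/3) = 5/3; numerator = -2(1) = -2; a_1 = (-2)/(5/3) = -6/5
  n = 2: D(2) = 2(2 + 2/3) = 16/3; numerator = -2(-6/5) = 12/5; a_2 = (12/5)/(16/3) = 9/20
  n = 3: D(3) = 3(3 + 2/3) = 11; numerator = -2(9/20) = -9/10; a_3 = (-9/10)/(11) = -9/110
  n = 4: D(4) = 4(4 + 2/3) = 56/3; numerator = -2(-9/110) = 9/55; a_4 = (9/55)/(56/3) = 27/3080
  n = 5: D(5) = 5(5 + 2/3) = 85/3; numerator = -2(27/3080) = -27/1540; a_5 = (-27/1540)/(85/3) = -81/130900

r = 1; a_0 = 1; a_1 = -6/5; a_2 = 9/20; a_3 = -9/110; a_4 = 27/3080; a_5 = -81/130900


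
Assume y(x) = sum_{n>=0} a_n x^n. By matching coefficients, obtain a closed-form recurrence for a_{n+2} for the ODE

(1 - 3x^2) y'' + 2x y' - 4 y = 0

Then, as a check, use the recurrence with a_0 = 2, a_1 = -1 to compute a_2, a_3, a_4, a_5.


Substitute y = sum_n a_n x^n.
(1 - 3 x^2) y'' contributes (n+2)(n+1) a_{n+2} - 3 n(n-1) a_n at x^n.
2 x y'(x) contributes 2 n a_n at x^n.
-4 y(x) contributes -4 a_n at x^n.
Matching x^n: (n+2)(n+1) a_{n+2} + (-3 n(n-1) + 2 n - 4) a_n = 0.
Thus a_{n+2} = (3 n(n-1) - 2 n + 4) / ((n+1)(n+2)) * a_n.

Check with a_0 = 2, a_1 = -1 (apply the recurrence for n = 0, 1, 2, 3): a_0 = 2, a_1 = -1, a_2 = 4, a_3 = -1/3, a_4 = 2, a_5 = -4/15.

a_(n+2) = (3 n(n-1) - 2 n + 4) / ((n+1)(n+2)) * a_n; check: a_0 = 2, a_1 = -1, a_2 = 4, a_3 = -1/3, a_4 = 2, a_5 = -4/15


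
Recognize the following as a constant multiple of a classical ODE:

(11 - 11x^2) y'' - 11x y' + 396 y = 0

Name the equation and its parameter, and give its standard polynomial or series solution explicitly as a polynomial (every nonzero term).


All three coefficients share the factor 11; dividing through by 11 gives  (1 - x^2) y'' - x y' + 36 y = 0.
This matches the Chebyshev equation (1 - x^2) y'' - x y' + n^2 y = 0 (note the -x y' term, not -2x y') with n^2 = 36, so n = 6; the polynomial solution is T_6(x).
With y = sum_k a_k x^k, matching x^k gives (k+2)(k+1) a_{k+2} = (k^2 - n^2) a_k = (k - 6)(k + 6) a_k. The right side vanishes at k = 6, so the series with the parity of 6 terminates at degree 6.
Standard normalization: leading coefficient of T_n is 2^(n-1), so a_6 = 2^5 = 32. Work downward with a_k = (k+1)(k+2) a_{k+2} / ((k - 6)(k + 6)):
  a_4 = (5)(6)(32) / ((4 - 6)(4 + 6)) = 960/(-20) = -48
  a_2 = (3)(4)(-48) / ((2 - 6)(2 + 6)) = -576/(-32) = 18
  a_0 = (1)(2)(18) / ((0 - 6)(0 + 6)) = 36/(-36) = -1
Hence T_6(x) = 32 x^6 - 48 x^4 + 18 x^2 - 1.

T_6(x); series = 32 x^6 - 48 x^4 + 18 x^2 - 1


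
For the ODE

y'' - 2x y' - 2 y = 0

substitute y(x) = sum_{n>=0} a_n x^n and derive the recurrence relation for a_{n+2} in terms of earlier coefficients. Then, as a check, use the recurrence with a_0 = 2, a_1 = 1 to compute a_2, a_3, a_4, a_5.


Substitute y = sum_n a_n x^n.
y''(x) has coefficient (n+2)(n+1) a_{n+2} at x^n;
-2 x y'(x) has coefficient -2 n a_n at x^n (shift);
-2 y(x) has coefficient -2 a_n at x^n.
Matching x^n: (n+2)(n+1) a_{n+2} + (-2n - 2) a_n = 0.
Thus a_{n+2} = (2n + 2) / ((n+1)(n+2)) * a_n.

Check with a_0 = 2, a_1 = 1 (apply the recurrence for n = 0, 1, 2, 3): a_0 = 2, a_1 = 1, a_2 = 2, a_3 = 2/3, a_4 = 1, a_5 = 4/15.

a_(n+2) = (2n + 2) / ((n+1)(n+2)) * a_n; check: a_0 = 2, a_1 = 1, a_2 = 2, a_3 = 2/3, a_4 = 1, a_5 = 4/15


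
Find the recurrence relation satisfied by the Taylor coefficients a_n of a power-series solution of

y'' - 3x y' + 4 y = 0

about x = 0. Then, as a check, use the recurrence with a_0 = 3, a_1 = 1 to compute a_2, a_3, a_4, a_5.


Substitute y = sum_n a_n x^n.
y''(x) has coefficient (n+2)(n+1) a_{n+2} at x^n;
-3 x y'(x) has coefficient -3 n a_n at x^n (shift);
4 y(x) has coefficient 4 a_n at x^n.
Matching x^n: (n+2)(n+1) a_{n+2} + (-3n + 4) a_n = 0.
Thus a_{n+2} = (3n - 4) / ((n+1)(n+2)) * a_n.

Check with a_0 = 3, a_1 = 1 (apply the recurrence for n = 0, 1, 2, 3): a_0 = 3, a_1 = 1, a_2 = -6, a_3 = -1/6, a_4 = -1, a_5 = -1/24.

a_(n+2) = (3n - 4) / ((n+1)(n+2)) * a_n; check: a_0 = 3, a_1 = 1, a_2 = -6, a_3 = -1/6, a_4 = -1, a_5 = -1/24


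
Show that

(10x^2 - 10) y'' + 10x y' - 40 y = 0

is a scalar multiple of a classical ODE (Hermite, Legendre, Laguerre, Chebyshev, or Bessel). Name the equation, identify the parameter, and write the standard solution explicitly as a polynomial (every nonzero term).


All three coefficients share the factor -10; dividing through by -10 gives  (1 - x^2) y'' - x y' + 4 y = 0.
This matches the Chebyshev equation (1 - x^2) y'' - x y' + n^2 y = 0 (note the -x y' term, not -2x y') with n^2 = 4, so n = 2; the polynomial solution is T_2(x).
With y = sum_k a_k x^k, matching x^k gives (k+2)(k+1) a_{k+2} = (k^2 - n^2) a_k = (k - 2)(k + 2) a_k. The right side vanishes at k = 2, so the series with the parity of 2 terminates at degree 2.
Standard normalization: leading coefficient of T_n is 2^(n-1), so a_2 = 2^1 = 2. Work downward with a_k = (k+1)(k+2) a_{k+2} / ((k - 2)(k + 2)):
  a_0 = (1)(2)(2) / ((0 - 2)(0 + 2)) = 4/(-4) = -1
Hence T_2(x) = 2 x^2 - 1.

T_2(x); series = 2 x^2 - 1


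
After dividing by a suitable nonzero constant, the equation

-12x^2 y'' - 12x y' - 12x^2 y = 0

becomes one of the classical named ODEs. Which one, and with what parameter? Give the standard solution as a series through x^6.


All three coefficients share the factor -12; dividing through by -12 gives  x^2 y'' + x y' + x^2 y = 0.
This matches the Bessel equation x^2 y'' + x y' + (x^2 - nu^2) y = 0 with nu^2 = 0, so nu = 0; the solution bounded at x = 0 is J_0(x).
Frobenius at x = 0: indicial roots ±nu; for r = nu the recurrence k(k + 2nu) c_k = -c_{k-2} gives the standard series J_nu(x) = sum_{k>=0} (-1)^k / (k! (k+nu)!) (x/2)^(2k+nu). Evaluate the first 4 terms:
  k = 0: (-1)^0 / (0! * 0! * 2^0) x^0 = 1/(1*1*1) x^0 = (1) x^0
  k = 1: (-1)^1 / (1! * 1! * 2^2) x^2 = -1/(1*1*4) x^2 = (-1/4) x^2
  k = 2: (-1)^2 / (2! * 2! * 2^4) x^4 = 1/(2*2*16) x^4 = (1/64) x^4
  k = 3: (-1)^3 / (3! * 3! * 2^6) x^6 = -1/(6*6*64) x^6 = (-1/2304) x^6
Hence J_0(x) = -x^6/2304 + x^4/64 - x^2/4 + 1 + ....

J_0(x); series = -x^6/2304 + x^4/64 - x^2/4 + 1


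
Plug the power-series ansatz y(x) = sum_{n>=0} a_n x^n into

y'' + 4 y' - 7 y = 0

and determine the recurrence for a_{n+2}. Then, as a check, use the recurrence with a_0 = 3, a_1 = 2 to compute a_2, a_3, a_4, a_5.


Substitute y = sum_n a_n x^n.
y''(x) has coefficient (n+2)(n+1) a_{n+2} at x^n;
4 y'(x) has coefficient 4 (n+1) a_{n+1} at x^n;
-7 y(x) has coefficient -7 a_n at x^n.
Matching x^n: (n+2)(n+1) a_{n+2} + 4 (n+1) a_{n+1} - 7 a_n = 0.
Thus a_{n+2} = [-4 (n+1) a_{n+1} + 7 a_n] / ((n+1)(n+2)).

Check with a_0 = 3, a_1 = 2 (apply the recurrence for n = 0, 1, 2, 3): a_0 = 3, a_1 = 2, a_2 = 13/2, a_3 = -19/3, a_4 = 81/8, a_5 = -619/60.

a_(n+2) = [-4 (n+1) a_(n+1) + 7 a_n] / ((n+1)(n+2)); check: a_0 = 3, a_1 = 2, a_2 = 13/2, a_3 = -19/3, a_4 = 81/8, a_5 = -619/60


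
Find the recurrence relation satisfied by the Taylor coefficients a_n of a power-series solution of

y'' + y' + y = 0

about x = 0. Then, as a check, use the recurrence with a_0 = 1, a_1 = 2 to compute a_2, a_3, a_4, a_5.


Substitute y = sum_n a_n x^n.
y''(x) has coefficient (n+2)(n+1) a_{n+2} at x^n;
y'(x) has coefficient (n+1) a_{n+1} at x^n;
y(x) has coefficient 1 a_n at x^n.
Matching x^n: (n+2)(n+1) a_{n+2} + (n+1) a_{n+1} + 1 a_n = 0.
Thus a_{n+2} = [-(n+1) a_{n+1} - 1 a_n] / ((n+1)(n+2)).

Check with a_0 = 1, a_1 = 2 (apply the recurrence for n = 0, 1, 2, 3): a_0 = 1, a_1 = 2, a_2 = -3/2, a_3 = 1/6, a_4 = 1/12, a_5 = -1/40.

a_(n+2) = [-(n+1) a_(n+1) - 1 a_n] / ((n+1)(n+2)); check: a_0 = 1, a_1 = 2, a_2 = -3/2, a_3 = 1/6, a_4 = 1/12, a_5 = -1/40


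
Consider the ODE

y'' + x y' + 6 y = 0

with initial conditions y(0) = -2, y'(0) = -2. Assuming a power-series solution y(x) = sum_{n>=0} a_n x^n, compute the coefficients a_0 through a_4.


Ansatz: y(x) = sum_{n>=0} a_n x^n, so y'(x) = sum_{n>=1} n a_n x^(n-1) and y''(x) = sum_{n>=2} n(n-1) a_n x^(n-2).
Substitute into P(x) y'' + Q(x) y' + R(x) y = 0 with P(x) = 1, Q(x) = x, R(x) = 6, and match powers of x.
Initial conditions: a_0 = -2, a_1 = -2.
Setting the coefficient of each power of x to zero and solving order by order (substituting the coefficients already found):
  x^0: 2 a_2 + 6 a_0 = 0  ->  2 a_2 = -6 a_0 = 12  ->  a_2 = 6
  x^1: 6 a_3 + 7 a_1 = 0  ->  6 a_3 = -7 a_1 = 14  ->  a_3 = 7/3
  x^2: 12 a_4 + 8 a_2 = 0  ->  12 a_4 = -8 a_2 = -48  ->  a_4 = -4
Truncated series: y(x) = -2 - 2 x + 6 x^2 + (7/3) x^3 - 4 x^4 + O(x^5).

a_0 = -2; a_1 = -2; a_2 = 6; a_3 = 7/3; a_4 = -4


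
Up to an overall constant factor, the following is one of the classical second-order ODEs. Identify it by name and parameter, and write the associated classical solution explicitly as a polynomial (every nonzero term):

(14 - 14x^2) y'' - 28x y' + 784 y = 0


All three coefficients share the factor 14; dividing through by 14 gives  (1 - x^2) y'' - 2x y' + 56 y = 0.
This matches the Legendre equation (1 - x^2) y'' - 2x y' + n(n+1) y = 0 (note the -2x y' term) with n(n+1) = 56, so n = 7; the polynomial solution is P_7(x).
With y = sum_k a_k x^k, matching x^k gives (k+2)(k+1) a_{k+2} = [k(k+1) - n(n+1)] a_k = (k - 7)(k + 8) a_k. The right side vanishes at k = 7, so the series with the parity of 7 terminates at degree 7.
Standard normalization (P_n(1) = 1): leading coefficient (2n)!/(2^n (n!)^2) = 87178291200/(128*25401600) = 429/16, so a_7 = 429/16. Work downward with a_k = (k+1)(k+2) a_{k+2} / ((k - 7)(k + 8)):
  a_5 = (6)(7)(429/16) / ((5 - 7)(5 + 8)) = (9009/8)/(-26) = -693/16
  a_3 = (4)(5)(-693/16) / ((3 - 7)(3 + 8)) = (-3465/4)/(-44) = 315/16
  a_1 = (2)(3)(315/16) / ((1 - 7)(1 + 8)) = (945/8)/(-54) = -35/16
Hence P_7(x) = 429 x^7/16 - 693 x^5/16 + 315 x^3/16 - 35 x/16.

P_7(x); series = 429 x^7/16 - 693 x^5/16 + 315 x^3/16 - 35 x/16


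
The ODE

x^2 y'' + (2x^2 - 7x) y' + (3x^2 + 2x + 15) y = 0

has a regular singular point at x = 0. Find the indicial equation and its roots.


Divide by x^2 to reach normal form y'' + P_1(x) y' + P_2(x) y = 0 with P_1(x) = 2 - 7/x and P_2(x) = 3 + 2/x + 15/x^2.
x = 0 is a singular point because the y'-coefficient 2 - 7/x has a pole at x = 0 and the y-coefficient 3 + 2/x + 15/x^2 has a pole at x = 0.
It is a regular singular point because x P_1(x) = p(x) = 2x - 7 and x^2 P_2(x) = q(x) = 3x^2 + 2x + 15 are polynomials, hence analytic at x = 0.
p(0) = -7,  q(0) = 15.
Indicial equation: r(r-1) + p(0) r + q(0) = 0, i.e. r^2 + (p(0) - 1) r + q(0) = 0, i.e. r^2 - 8 r + 15 = 0.
Discriminant: (-8)^2 - 4(15) = 4, so r = (8 ± 2)/2.
Solving: r_1 = 5, r_2 = 3.

indicial: r^2 - 8 r + 15 = 0; roots r_1 = 5, r_2 = 3


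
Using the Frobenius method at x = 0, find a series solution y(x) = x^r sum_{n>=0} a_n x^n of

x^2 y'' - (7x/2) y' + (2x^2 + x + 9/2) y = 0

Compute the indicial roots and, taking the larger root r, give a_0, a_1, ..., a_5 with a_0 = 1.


Write in Frobenius form y'' + (p(x)/x) y' + (q(x)/x^2) y = 0:
  p(x) = -7/2,  q(x) = 2x^2 + x + 9/2.
Indicial equation: r(r-1) + (-7/2) r + (9/2) = 0 -> roots r_1 = 3, r_2 = 3/2.
Take r = r_1 = 3. Let y(x) = x^r sum_{n>=0} a_n x^n with a_0 = 1.
Substitute y = x^r sum a_n x^n and match x^{r+n}. The recurrence is
  D(n) a_n + 1 a_{n-1} + 2 a_{n-2} = 0,  where D(n) = (r+n)(r+n-1) + (-7/2)(r+n) + (9/2).
  a_n = [-1 a_{n-1} - 2 a_{n-2}] / D(n).
Since the indicial polynomial factors as (r - r_1)(r - r_2), D(n) = (r_1 + n - r_1)(r_1 + n - r_2) = n(n + 3/2).
Evaluating step by step (a_0 = 1):
  n = 1: D(1) = 1(1 + 3/2) = 5/2; numerator = -1(1) = -1; a_1 = (-1)/(5/2) = -2/5
  n = 2: D(2) = 2(2 + 3/2) = 7; numerator = -1(-2/5) - 2(1) = -8/5; a_2 = (-8/5)/(7) = -8/35
  n = 3: D(3) = 3(3 + 3/2) = 27/2; numerator = -1(-8/35) - 2(-2/5) = 36/35; a_3 = (36/35)/(27/2) = 8/105
  n = 4: D(4) = 4(4 + 3/2) = 22; numerator = -1(8/105) - 2(-8/35) = 8/21; a_4 = (8/21)/(22) = 4/231
  n = 5: D(5) = 5(5 + 3/2) = 65/2; numerator = -1(4/231) - 2(8/105) = -28/165; a_5 = (-28/165)/(65/2) = -56/10725

r = 3; a_0 = 1; a_1 = -2/5; a_2 = -8/35; a_3 = 8/105; a_4 = 4/231; a_5 = -56/10725


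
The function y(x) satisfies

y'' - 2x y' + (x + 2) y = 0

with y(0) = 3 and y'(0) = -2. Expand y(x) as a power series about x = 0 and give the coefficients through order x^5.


Ansatz: y(x) = sum_{n>=0} a_n x^n, so y'(x) = sum_{n>=1} n a_n x^(n-1) and y''(x) = sum_{n>=2} n(n-1) a_n x^(n-2).
Substitute into P(x) y'' + Q(x) y' + R(x) y = 0 with P(x) = 1, Q(x) = -2x, R(x) = x + 2, and match powers of x.
Initial conditions: a_0 = 3, a_1 = -2.
Setting the coefficient of each power of x to zero and solving order by order (substituting the coefficients already found):
  x^0: 2 a_2 + 2 a_0 = 0  ->  2 a_2 = -2 a_0 = -6  ->  a_2 = -3
  x^1: 6 a_3 + a_0 = 0  ->  6 a_3 = -a_0 = -3  ->  a_3 = -1/2
  x^2: 12 a_4 - 2 a_2 + a_1 = 0  ->  12 a_4 = 2 a_2 - a_1 = -4  ->  a_4 = -1/3
  x^3: 20 a_5 - 4 a_3 + a_2 = 0  ->  20 a_5 = 4 a_3 - a_2 = 1  ->  a_5 = 1/20
Truncated series: y(x) = 3 - 2 x - 3 x^2 - (1/2) x^3 - (1/3) x^4 + (1/20) x^5 + O(x^6).

a_0 = 3; a_1 = -2; a_2 = -3; a_3 = -1/2; a_4 = -1/3; a_5 = 1/20


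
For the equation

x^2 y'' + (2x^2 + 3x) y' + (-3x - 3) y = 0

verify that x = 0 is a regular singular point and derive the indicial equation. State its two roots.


Divide by x^2 to reach normal form y'' + P_1(x) y' + P_2(x) y = 0 with P_1(x) = 2 + 3/x and P_2(x) = -3/x - 3/x^2.
x = 0 is a singular point because the y'-coefficient 2 + 3/x has a pole at x = 0 and the y-coefficient -3/x - 3/x^2 has a pole at x = 0.
It is a regular singular point because x P_1(x) = p(x) = 2x + 3 and x^2 P_2(x) = q(x) = -3x - 3 are polynomials, hence analytic at x = 0.
p(0) = 3,  q(0) = -3.
Indicial equation: r(r-1) + p(0) r + q(0) = 0, i.e. r^2 + (p(0) - 1) r + q(0) = 0, i.e. r^2 + 2 r - 3 = 0.
Discriminant: (2)^2 - 4(-3) = 16, so r = (-2 ± 4)/2.
Solving: r_1 = 1, r_2 = -3.

indicial: r^2 + 2 r - 3 = 0; roots r_1 = 1, r_2 = -3


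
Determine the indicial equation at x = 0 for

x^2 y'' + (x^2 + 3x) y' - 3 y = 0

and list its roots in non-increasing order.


Divide by x^2 to reach normal form y'' + P_1(x) y' + P_2(x) y = 0 with P_1(x) = 1 + 3/x and P_2(x) = -3/x^2.
x = 0 is a singular point because the y'-coefficient 1 + 3/x has a pole at x = 0 and the y-coefficient -3/x^2 has a pole at x = 0.
It is a regular singular point because x P_1(x) = p(x) = x + 3 and x^2 P_2(x) = q(x) = -3 are polynomials, hence analytic at x = 0.
p(0) = 3,  q(0) = -3.
Indicial equation: r(r-1) + p(0) r + q(0) = 0, i.e. r^2 + (p(0) - 1) r + q(0) = 0, i.e. r^2 + 2 r - 3 = 0.
Discriminant: (2)^2 - 4(-3) = 16, so r = (-2 ± 4)/2.
Solving: r_1 = 1, r_2 = -3.

indicial: r^2 + 2 r - 3 = 0; roots r_1 = 1, r_2 = -3


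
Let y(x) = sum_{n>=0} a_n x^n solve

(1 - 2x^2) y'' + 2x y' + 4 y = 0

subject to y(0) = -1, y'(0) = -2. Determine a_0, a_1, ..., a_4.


Ansatz: y(x) = sum_{n>=0} a_n x^n, so y'(x) = sum_{n>=1} n a_n x^(n-1) and y''(x) = sum_{n>=2} n(n-1) a_n x^(n-2).
Substitute into P(x) y'' + Q(x) y' + R(x) y = 0 with P(x) = 1 - 2x^2, Q(x) = 2x, R(x) = 4, and match powers of x.
Initial conditions: a_0 = -1, a_1 = -2.
Setting the coefficient of each power of x to zero and solving order by order (substituting the coefficients already found):
  x^0: 2 a_2 + 4 a_0 = 0  ->  2 a_2 = -4 a_0 = 4  ->  a_2 = 2
  x^1: 6 a_3 + 6 a_1 = 0  ->  6 a_3 = -6 a_1 = 12  ->  a_3 = 2
  x^2: 12 a_4 + 4 a_2 = 0  ->  12 a_4 = -4 a_2 = -8  ->  a_4 = -2/3
Truncated series: y(x) = -1 - 2 x + 2 x^2 + 2 x^3 - (2/3) x^4 + O(x^5).

a_0 = -1; a_1 = -2; a_2 = 2; a_3 = 2; a_4 = -2/3


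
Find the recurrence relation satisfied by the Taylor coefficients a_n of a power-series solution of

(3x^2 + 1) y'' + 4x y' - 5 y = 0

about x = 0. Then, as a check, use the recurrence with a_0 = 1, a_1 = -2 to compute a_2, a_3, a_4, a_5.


Substitute y = sum_n a_n x^n.
(1 + 3 x^2) y'' contributes (n+2)(n+1) a_{n+2} + 3 n(n-1) a_n at x^n.
4 x y'(x) contributes 4 n a_n at x^n.
-5 y(x) contributes -5 a_n at x^n.
Matching x^n: (n+2)(n+1) a_{n+2} + (3 n(n-1) + 4 n - 5) a_n = 0.
Thus a_{n+2} = (-3 n(n-1) - 4 n + 5) / ((n+1)(n+2)) * a_n.

Check with a_0 = 1, a_1 = -2 (apply the recurrence for n = 0, 1, 2, 3): a_0 = 1, a_1 = -2, a_2 = 5/2, a_3 = -1/3, a_4 = -15/8, a_5 = 5/12.

a_(n+2) = (-3 n(n-1) - 4 n + 5) / ((n+1)(n+2)) * a_n; check: a_0 = 1, a_1 = -2, a_2 = 5/2, a_3 = -1/3, a_4 = -15/8, a_5 = 5/12


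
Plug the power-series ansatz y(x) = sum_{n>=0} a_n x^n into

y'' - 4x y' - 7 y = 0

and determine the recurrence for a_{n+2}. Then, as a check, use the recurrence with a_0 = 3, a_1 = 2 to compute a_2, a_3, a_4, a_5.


Substitute y = sum_n a_n x^n.
y''(x) has coefficient (n+2)(n+1) a_{n+2} at x^n;
-4 x y'(x) has coefficient -4 n a_n at x^n (shift);
-7 y(x) has coefficient -7 a_n at x^n.
Matching x^n: (n+2)(n+1) a_{n+2} + (-4n - 7) a_n = 0.
Thus a_{n+2} = (4n + 7) / ((n+1)(n+2)) * a_n.

Check with a_0 = 3, a_1 = 2 (apply the recurrence for n = 0, 1, 2, 3): a_0 = 3, a_1 = 2, a_2 = 21/2, a_3 = 11/3, a_4 = 105/8, a_5 = 209/60.

a_(n+2) = (4n + 7) / ((n+1)(n+2)) * a_n; check: a_0 = 3, a_1 = 2, a_2 = 21/2, a_3 = 11/3, a_4 = 105/8, a_5 = 209/60


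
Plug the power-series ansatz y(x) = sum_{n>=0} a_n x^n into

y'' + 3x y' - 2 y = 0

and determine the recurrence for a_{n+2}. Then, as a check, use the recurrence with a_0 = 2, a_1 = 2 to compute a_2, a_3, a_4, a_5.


Substitute y = sum_n a_n x^n.
y''(x) has coefficient (n+2)(n+1) a_{n+2} at x^n;
3 x y'(x) has coefficient 3 n a_n at x^n (shift);
-2 y(x) has coefficient -2 a_n at x^n.
Matching x^n: (n+2)(n+1) a_{n+2} + (3n - 2) a_n = 0.
Thus a_{n+2} = (-3n + 2) / ((n+1)(n+2)) * a_n.

Check with a_0 = 2, a_1 = 2 (apply the recurrence for n = 0, 1, 2, 3): a_0 = 2, a_1 = 2, a_2 = 2, a_3 = -1/3, a_4 = -2/3, a_5 = 7/60.

a_(n+2) = (-3n + 2) / ((n+1)(n+2)) * a_n; check: a_0 = 2, a_1 = 2, a_2 = 2, a_3 = -1/3, a_4 = -2/3, a_5 = 7/60


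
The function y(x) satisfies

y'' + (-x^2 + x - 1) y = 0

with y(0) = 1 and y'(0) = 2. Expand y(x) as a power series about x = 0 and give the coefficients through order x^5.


Ansatz: y(x) = sum_{n>=0} a_n x^n, so y'(x) = sum_{n>=1} n a_n x^(n-1) and y''(x) = sum_{n>=2} n(n-1) a_n x^(n-2).
Substitute into P(x) y'' + Q(x) y' + R(x) y = 0 with P(x) = 1, Q(x) = 0, R(x) = -x^2 + x - 1, and match powers of x.
Initial conditions: a_0 = 1, a_1 = 2.
Setting the coefficient of each power of x to zero and solving order by order (substituting the coefficients already found):
  x^0: 2 a_2 - a_0 = 0  ->  2 a_2 = a_0 = 1  ->  a_2 = 1/2
  x^1: 6 a_3 - a_1 + a_0 = 0  ->  6 a_3 = a_1 - a_0 = 1  ->  a_3 = 1/6
  x^2: 12 a_4 - a_2 + a_1 - a_0 = 0  ->  12 a_4 = a_2 - a_1 + a_0 = -1/2  ->  a_4 = -1/24
  x^3: 20 a_5 - a_3 + a_2 - a_1 = 0  ->  20 a_5 = a_3 - a_2 + a_1 = 5/3  ->  a_5 = 1/12
Truncated series: y(x) = 1 + 2 x + (1/2) x^2 + (1/6) x^3 - (1/24) x^4 + (1/12) x^5 + O(x^6).

a_0 = 1; a_1 = 2; a_2 = 1/2; a_3 = 1/6; a_4 = -1/24; a_5 = 1/12


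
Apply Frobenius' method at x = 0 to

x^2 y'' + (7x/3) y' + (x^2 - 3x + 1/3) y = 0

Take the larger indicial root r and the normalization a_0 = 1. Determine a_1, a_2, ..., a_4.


Write in Frobenius form y'' + (p(x)/x) y' + (q(x)/x^2) y = 0:
  p(x) = 7/3,  q(x) = x^2 - 3x + 1/3.
Indicial equation: r(r-1) + (7/3) r + (1/3) = 0 -> roots r_1 = -1/3, r_2 = -1.
Take r = r_1 = -1/3. Let y(x) = x^r sum_{n>=0} a_n x^n with a_0 = 1.
Substitute y = x^r sum a_n x^n and match x^{r+n}. The recurrence is
  D(n) a_n - 3 a_{n-1} + 1 a_{n-2} = 0,  where D(n) = (r+n)(r+n-1) + (7/3)(r+n) + (1/3).
  a_n = [3 a_{n-1} - 1 a_{n-2}] / D(n).
Since the indicial polynomial factors as (r - r_1)(r - r_2), D(n) = (r_1 + n - r_1)(r_1 + n - r_2) = n(n + 2/3).
Evaluating step by step (a_0 = 1):
  n = 1: D(1) = 1(1 + 2/3) = 5/3; numerator = 3(1) = 3; a_1 = (3)/(5/3) = 9/5
  n = 2: D(2) = 2(2 + 2/3) = 16/3; numerator = 3(9/5) - 1(1) = 22/5; a_2 = (22/5)/(16/3) = 33/40
  n = 3: D(3) = 3(3 + 2/3) = 11; numerator = 3(33/40) - 1(9/5) = 27/40; a_3 = (27/40)/(11) = 27/440
  n = 4: D(4) = 4(4 + 2/3) = 56/3; numerator = 3(27/440) - 1(33/40) = -141/220; a_4 = (-141/220)/(56/3) = -423/12320

r = -1/3; a_0 = 1; a_1 = 9/5; a_2 = 33/40; a_3 = 27/440; a_4 = -423/12320


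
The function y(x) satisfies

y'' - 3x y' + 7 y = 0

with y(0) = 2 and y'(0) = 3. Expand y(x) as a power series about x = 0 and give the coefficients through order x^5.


Ansatz: y(x) = sum_{n>=0} a_n x^n, so y'(x) = sum_{n>=1} n a_n x^(n-1) and y''(x) = sum_{n>=2} n(n-1) a_n x^(n-2).
Substitute into P(x) y'' + Q(x) y' + R(x) y = 0 with P(x) = 1, Q(x) = -3x, R(x) = 7, and match powers of x.
Initial conditions: a_0 = 2, a_1 = 3.
Setting the coefficient of each power of x to zero and solving order by order (substituting the coefficients already found):
  x^0: 2 a_2 + 7 a_0 = 0  ->  2 a_2 = -7 a_0 = -14  ->  a_2 = -7
  x^1: 6 a_3 + 4 a_1 = 0  ->  6 a_3 = -4 a_1 = -12  ->  a_3 = -2
  x^2: 12 a_4 + a_2 = 0  ->  12 a_4 = -a_2 = 7  ->  a_4 = 7/12
  x^3: 20 a_5 - 2 a_3 = 0  ->  20 a_5 = 2 a_3 = -4  ->  a_5 = -1/5
Truncated series: y(x) = 2 + 3 x - 7 x^2 - 2 x^3 + (7/12) x^4 - (1/5) x^5 + O(x^6).

a_0 = 2; a_1 = 3; a_2 = -7; a_3 = -2; a_4 = 7/12; a_5 = -1/5


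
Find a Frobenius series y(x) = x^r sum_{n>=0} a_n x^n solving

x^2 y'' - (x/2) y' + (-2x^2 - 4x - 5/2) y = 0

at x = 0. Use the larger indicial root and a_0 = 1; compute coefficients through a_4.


Write in Frobenius form y'' + (p(x)/x) y' + (q(x)/x^2) y = 0:
  p(x) = -1/2,  q(x) = -2x^2 - 4x - 5/2.
Indicial equation: r(r-1) + (-1/2) r + (-5/2) = 0 -> roots r_1 = 5/2, r_2 = -1.
Take r = r_1 = 5/2. Let y(x) = x^r sum_{n>=0} a_n x^n with a_0 = 1.
Substitute y = x^r sum a_n x^n and match x^{r+n}. The recurrence is
  D(n) a_n - 4 a_{n-1} - 2 a_{n-2} = 0,  where D(n) = (r+n)(r+n-1) + (-1/2)(r+n) + (-5/2).
  a_n = [4 a_{n-1} + 2 a_{n-2}] / D(n).
Since the indicial polynomial factors as (r - r_1)(r - r_2), D(n) = (r_1 + n - r_1)(r_1 + n - r_2) = n(n + 7/2).
Evaluating step by step (a_0 = 1):
  n = 1: D(1) = 1(1 + 7/2) = 9/2; numerator = 4(1) = 4; a_1 = (4)/(9/2) = 8/9
  n = 2: D(2) = 2(2 + 7/2) = 11; numerator = 4(8/9) + 2(1) = 50/9; a_2 = (50/9)/(11) = 50/99
  n = 3: D(3) = 3(3 + 7/2) = 39/2; numerator = 4(50/99) + 2(8/9) = 376/99; a_3 = (376/99)/(39/2) = 752/3861
  n = 4: D(4) = 4(4 + 7/2) = 30; numerator = 4(752/3861) + 2(50/99) = 628/351; a_4 = (628/351)/(30) = 314/5265

r = 5/2; a_0 = 1; a_1 = 8/9; a_2 = 50/99; a_3 = 752/3861; a_4 = 314/5265


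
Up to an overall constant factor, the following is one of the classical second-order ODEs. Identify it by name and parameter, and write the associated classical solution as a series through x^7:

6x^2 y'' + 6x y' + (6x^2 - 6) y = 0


All three coefficients share the factor 6; dividing through by 6 gives  x^2 y'' + x y' + (x^2 - 1) y = 0.
This matches the Bessel equation x^2 y'' + x y' + (x^2 - nu^2) y = 0 with nu^2 = 1, so nu = 1; the solution bounded at x = 0 is J_1(x).
Frobenius at x = 0: indicial roots ±nu; for r = nu the recurrence k(k + 2nu) c_k = -c_{k-2} gives the standard series J_nu(x) = sum_{k>=0} (-1)^k / (k! (k+nu)!) (x/2)^(2k+nu). Evaluate the first 4 terms:
  k = 0: (-1)^0 / (0! * 1! * 2^1) x^1 = 1/(1*1*2) x^1 = (1/2) x^1
  k = 1: (-1)^1 / (1! * 2! * 2^3) x^3 = -1/(1*2*8) x^3 = (-1/16) x^3
  k = 2: (-1)^2 / (2! * 3! * 2^5) x^5 = 1/(2*6*32) x^5 = (1/384) x^5
  k = 3: (-1)^3 / (3! * 4! * 2^7) x^7 = -1/(6*24*128) x^7 = (-1/18432) x^7
Hence J_1(x) = -x^7/18432 + x^5/384 - x^3/16 + x/2 + ....

J_1(x); series = -x^7/18432 + x^5/384 - x^3/16 + x/2


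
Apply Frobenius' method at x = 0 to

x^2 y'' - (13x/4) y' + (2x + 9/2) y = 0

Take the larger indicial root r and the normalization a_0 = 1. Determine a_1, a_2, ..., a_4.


Write in Frobenius form y'' + (p(x)/x) y' + (q(x)/x^2) y = 0:
  p(x) = -13/4,  q(x) = 2x + 9/2.
Indicial equation: r(r-1) + (-13/4) r + (9/2) = 0 -> roots r_1 = 9/4, r_2 = 2.
Take r = r_1 = 9/4. Let y(x) = x^r sum_{n>=0} a_n x^n with a_0 = 1.
Substitute y = x^r sum a_n x^n and match x^{r+n}. The recurrence is
  D(n) a_n + 2 a_{n-1} = 0,  where D(n) = (r+n)(r+n-1) + (-13/4)(r+n) + (9/2).
  a_n = -2 / D(n) * a_{n-1}.
Since the indicial polynomial factors as (r - r_1)(r - r_2), D(n) = (r_1 + n - r_1)(r_1 + n - r_2) = n(n + 1/4).
Evaluating step by step (a_0 = 1):
  n = 1: D(1) = 1(1 + 1/4) = 5/4; numerator = -2(1) = -2; a_1 = (-2)/(5/4) = -8/5
  n = 2: D(2) = 2(2 + 1/4) = 9/2; numerator = -2(-8/5) = 16/5; a_2 = (16/5)/(9/2) = 32/45
  n = 3: D(3) = 3(3 + 1/4) = 39/4; numerator = -2(32/45) = -64/45; a_3 = (-64/45)/(39/4) = -256/1755
  n = 4: D(4) = 4(4 + 1/4) = 17; numerator = -2(-256/1755) = 512/1755; a_4 = (512/1755)/(17) = 512/29835

r = 9/4; a_0 = 1; a_1 = -8/5; a_2 = 32/45; a_3 = -256/1755; a_4 = 512/29835


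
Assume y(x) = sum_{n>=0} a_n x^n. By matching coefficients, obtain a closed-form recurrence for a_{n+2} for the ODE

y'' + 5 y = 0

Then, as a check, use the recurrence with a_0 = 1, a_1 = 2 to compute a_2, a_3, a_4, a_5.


Substitute y = sum_n a_n x^n into y'' + (const) y = 0.
y''(x) = sum_{n>=0} (n+2)(n+1) a_{n+2} x^n.
The ODE becomes sum_n [(n+2)(n+1) a_{n+2} + 5 a_n] x^n = 0.
Setting each coefficient to zero gives the recurrence:
  (n+2)(n+1) a_{n+2} + 5 a_n = 0,
  a_{n+2} = -5 / ((n+1)(n+2)) a_n.

Check with a_0 = 1, a_1 = 2 (apply the recurrence for n = 0, 1, 2, 3): a_0 = 1, a_1 = 2, a_2 = -5/2, a_3 = -5/3, a_4 = 25/24, a_5 = 5/12.

a_{n+2} = -5/((n+1)(n+2)) * a_n; check: a_0 = 1, a_1 = 2, a_2 = -5/2, a_3 = -5/3, a_4 = 25/24, a_5 = 5/12


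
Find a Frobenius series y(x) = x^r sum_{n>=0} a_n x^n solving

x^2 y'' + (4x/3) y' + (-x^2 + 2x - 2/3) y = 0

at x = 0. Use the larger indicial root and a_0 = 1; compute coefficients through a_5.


Write in Frobenius form y'' + (p(x)/x) y' + (q(x)/x^2) y = 0:
  p(x) = 4/3,  q(x) = -x^2 + 2x - 2/3.
Indicial equation: r(r-1) + (4/3) r + (-2/3) = 0 -> roots r_1 = 2/3, r_2 = -1.
Take r = r_1 = 2/3. Let y(x) = x^r sum_{n>=0} a_n x^n with a_0 = 1.
Substitute y = x^r sum a_n x^n and match x^{r+n}. The recurrence is
  D(n) a_n + 2 a_{n-1} - 1 a_{n-2} = 0,  where D(n) = (r+n)(r+n-1) + (4/3)(r+n) + (-2/3).
  a_n = [-2 a_{n-1} + 1 a_{n-2}] / D(n).
Since the indicial polynomial factors as (r - r_1)(r - r_2), D(n) = (r_1 + n - r_1)(r_1 + n - r_2) = n(n + 5/3).
Evaluating step by step (a_0 = 1):
  n = 1: D(1) = 1(1 + 5/3) = 8/3; numerator = -2(1) = -2; a_1 = (-2)/(8/3) = -3/4
  n = 2: D(2) = 2(2 + 5/3) = 22/3; numerator = -2(-3/4) + 1(1) = 5/2; a_2 = (5/2)/(22/3) = 15/44
  n = 3: D(3) = 3(3 + 5/3) = 14; numerator = -2(15/44) + 1(-3/4) = -63/44; a_3 = (-63/44)/(14) = -9/88
  n = 4: D(4) = 4(4 + 5/3) = 68/3; numerator = -2(-9/88) + 1(15/44) = 6/11; a_4 = (6/11)/(68/3) = 9/374
  n = 5: D(5) = 5(5 + 5/3) = 100/3; numerator = -2(9/374) + 1(-9/88) = -225/1496; a_5 = (-225/1496)/(100/3) = -27/5984

r = 2/3; a_0 = 1; a_1 = -3/4; a_2 = 15/44; a_3 = -9/88; a_4 = 9/374; a_5 = -27/5984


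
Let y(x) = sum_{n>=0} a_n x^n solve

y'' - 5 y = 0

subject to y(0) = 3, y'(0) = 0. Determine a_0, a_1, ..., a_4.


Ansatz: y(x) = sum_{n>=0} a_n x^n, so y'(x) = sum_{n>=1} n a_n x^(n-1) and y''(x) = sum_{n>=2} n(n-1) a_n x^(n-2).
Substitute into P(x) y'' + Q(x) y' + R(x) y = 0 with P(x) = 1, Q(x) = 0, R(x) = -5, and match powers of x.
Initial conditions: a_0 = 3, a_1 = 0.
Setting the coefficient of each power of x to zero and solving order by order (substituting the coefficients already found):
  x^0: 2 a_2 - 5 a_0 = 0  ->  2 a_2 = 5 a_0 = 15  ->  a_2 = 15/2
  x^1: 6 a_3 - 5 a_1 = 0  ->  6 a_3 = 5 a_1 = 0  ->  a_3 = 0
  x^2: 12 a_4 - 5 a_2 = 0  ->  12 a_4 = 5 a_2 = 75/2  ->  a_4 = 25/8
Truncated series: y(x) = 3 + (15/2) x^2 + (25/8) x^4 + O(x^5).

a_0 = 3; a_1 = 0; a_2 = 15/2; a_3 = 0; a_4 = 25/8


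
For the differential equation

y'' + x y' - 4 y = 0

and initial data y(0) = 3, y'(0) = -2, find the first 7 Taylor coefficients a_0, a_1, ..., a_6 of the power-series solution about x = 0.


Ansatz: y(x) = sum_{n>=0} a_n x^n, so y'(x) = sum_{n>=1} n a_n x^(n-1) and y''(x) = sum_{n>=2} n(n-1) a_n x^(n-2).
Substitute into P(x) y'' + Q(x) y' + R(x) y = 0 with P(x) = 1, Q(x) = x, R(x) = -4, and match powers of x.
Initial conditions: a_0 = 3, a_1 = -2.
Setting the coefficient of each power of x to zero and solving order by order (substituting the coefficients already found):
  x^0: 2 a_2 - 4 a_0 = 0  ->  2 a_2 = 4 a_0 = 12  ->  a_2 = 6
  x^1: 6 a_3 - 3 a_1 = 0  ->  6 a_3 = 3 a_1 = -6  ->  a_3 = -1
  x^2: 12 a_4 - 2 a_2 = 0  ->  12 a_4 = 2 a_2 = 12  ->  a_4 = 1
  x^3: 20 a_5 - a_3 = 0  ->  20 a_5 = a_3 = -1  ->  a_5 = -1/20
  x^4: 30 a_6 = 0  ->  a_6 = 0
Truncated series: y(x) = 3 - 2 x + 6 x^2 - x^3 + x^4 - (1/20) x^5 + O(x^7).

a_0 = 3; a_1 = -2; a_2 = 6; a_3 = -1; a_4 = 1; a_5 = -1/20; a_6 = 0


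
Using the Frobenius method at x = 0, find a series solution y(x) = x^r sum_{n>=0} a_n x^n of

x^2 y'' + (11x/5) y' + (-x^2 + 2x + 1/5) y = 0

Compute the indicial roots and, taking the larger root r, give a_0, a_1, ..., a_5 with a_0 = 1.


Write in Frobenius form y'' + (p(x)/x) y' + (q(x)/x^2) y = 0:
  p(x) = 11/5,  q(x) = -x^2 + 2x + 1/5.
Indicial equation: r(r-1) + (11/5) r + (1/5) = 0 -> roots r_1 = -1/5, r_2 = -1.
Take r = r_1 = -1/5. Let y(x) = x^r sum_{n>=0} a_n x^n with a_0 = 1.
Substitute y = x^r sum a_n x^n and match x^{r+n}. The recurrence is
  D(n) a_n + 2 a_{n-1} - 1 a_{n-2} = 0,  where D(n) = (r+n)(r+n-1) + (11/5)(r+n) + (1/5).
  a_n = [-2 a_{n-1} + 1 a_{n-2}] / D(n).
Since the indicial polynomial factors as (r - r_1)(r - r_2), D(n) = (r_1 + n - r_1)(r_1 + n - r_2) = n(n + 4/5).
Evaluating step by step (a_0 = 1):
  n = 1: D(1) = 1(1 + 4/5) = 9/5; numerator = -2(1) = -2; a_1 = (-2)/(9/5) = -10/9
  n = 2: D(2) = 2(2 + 4/5) = 28/5; numerator = -2(-10/9) + 1(1) = 29/9; a_2 = (29/9)/(28/5) = 145/252
  n = 3: D(3) = 3(3 + 4/5) = 57/5; numerator = -2(145/252) + 1(-10/9) = -95/42; a_3 = (-95/42)/(57/5) = -25/126
  n = 4: D(4) = 4(4 + 4/5) = 96/5; numerator = -2(-25/126) + 1(145/252) = 35/36; a_4 = (35/36)/(96/5) = 175/3456
  n = 5: D(5) = 5(5 + 4/5) = 29; numerator = -2(175/3456) + 1(-25/126) = -3625/12096; a_5 = (-3625/12096)/(29) = -125/12096

r = -1/5; a_0 = 1; a_1 = -10/9; a_2 = 145/252; a_3 = -25/126; a_4 = 175/3456; a_5 = -125/12096


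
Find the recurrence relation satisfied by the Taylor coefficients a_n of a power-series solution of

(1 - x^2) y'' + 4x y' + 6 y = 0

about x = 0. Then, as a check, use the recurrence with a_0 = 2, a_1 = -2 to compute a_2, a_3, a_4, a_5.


Substitute y = sum_n a_n x^n.
(1 - 1 x^2) y'' contributes (n+2)(n+1) a_{n+2} - n(n-1) a_n at x^n.
4 x y'(x) contributes 4 n a_n at x^n.
6 y(x) contributes 6 a_n at x^n.
Matching x^n: (n+2)(n+1) a_{n+2} + (-n(n-1) + 4 n + 6) a_n = 0.
Thus a_{n+2} = (n(n-1) - 4 n - 6) / ((n+1)(n+2)) * a_n.

Check with a_0 = 2, a_1 = -2 (apply the recurrence for n = 0, 1, 2, 3): a_0 = 2, a_1 = -2, a_2 = -6, a_3 = 10/3, a_4 = 6, a_5 = -2.

a_(n+2) = (n(n-1) - 4 n - 6) / ((n+1)(n+2)) * a_n; check: a_0 = 2, a_1 = -2, a_2 = -6, a_3 = 10/3, a_4 = 6, a_5 = -2


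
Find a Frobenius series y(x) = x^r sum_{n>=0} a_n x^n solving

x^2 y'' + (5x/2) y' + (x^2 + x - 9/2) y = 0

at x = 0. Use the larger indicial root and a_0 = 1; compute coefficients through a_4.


Write in Frobenius form y'' + (p(x)/x) y' + (q(x)/x^2) y = 0:
  p(x) = 5/2,  q(x) = x^2 + x - 9/2.
Indicial equation: r(r-1) + (5/2) r + (-9/2) = 0 -> roots r_1 = 3/2, r_2 = -3.
Take r = r_1 = 3/2. Let y(x) = x^r sum_{n>=0} a_n x^n with a_0 = 1.
Substitute y = x^r sum a_n x^n and match x^{r+n}. The recurrence is
  D(n) a_n + 1 a_{n-1} + 1 a_{n-2} = 0,  where D(n) = (r+n)(r+n-1) + (5/2)(r+n) + (-9/2).
  a_n = [-1 a_{n-1} - 1 a_{n-2}] / D(n).
Since the indicial polynomial factors as (r - r_1)(r - r_2), D(n) = (r_1 + n - r_1)(r_1 + n - r_2) = n(n + 9/2).
Evaluating step by step (a_0 = 1):
  n = 1: D(1) = 1(1 + 9/2) = 11/2; numerator = -1(1) = -1; a_1 = (-1)/(11/2) = -2/11
  n = 2: D(2) = 2(2 + 9/2) = 13; numerator = -1(-2/11) - 1(1) = -9/11; a_2 = (-9/11)/(13) = -9/143
  n = 3: D(3) = 3(3 + 9/2) = 45/2; numerator = -1(-9/143) - 1(-2/11) = 35/143; a_3 = (35/143)/(45/2) = 14/1287
  n = 4: D(4) = 4(4 + 9/2) = 34; numerator = -1(14/1287) - 1(-9/143) = 67/1287; a_4 = (67/1287)/(34) = 67/43758

r = 3/2; a_0 = 1; a_1 = -2/11; a_2 = -9/143; a_3 = 14/1287; a_4 = 67/43758
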